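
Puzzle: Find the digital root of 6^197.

9

The digital root of n equals n mod 9 (or 9 when 9 | n), so we need 6^197 mod 9.
6^197 ≡ 0 (mod 9), so the digital root is 9.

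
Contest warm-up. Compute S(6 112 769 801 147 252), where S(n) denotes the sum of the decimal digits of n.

6+1+1+2+7+6+9+8+0+1+1+4+7+2+5+2 = 62

62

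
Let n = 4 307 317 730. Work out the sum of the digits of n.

4+3+0+7+3+1+7+7+3+0 = 35

35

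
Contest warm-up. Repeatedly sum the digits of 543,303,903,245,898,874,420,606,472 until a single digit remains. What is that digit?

5+4+3+3+0+3+9+0+3+2+4+5+8+9+8+8+7+4+4+2+0+6+0+6+4+7+2 = 116
1+1+6 = 8

8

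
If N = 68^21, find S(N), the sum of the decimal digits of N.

68^21 = 303869538891536196286006028740295917568
Sum of its 39 digits: 188.

188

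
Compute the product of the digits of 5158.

5×1×5×8 = 200

200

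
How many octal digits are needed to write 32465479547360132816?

32465479547360132816 in base 8 is 3412144332161307037320, which has 22 digits.

22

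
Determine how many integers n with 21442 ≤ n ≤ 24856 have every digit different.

850

The integers in [21442, 24856] that have every digit different: 21450, 21453, 21456, 21457, 21458, 21459, …, 24853, 24856.
850 qualify.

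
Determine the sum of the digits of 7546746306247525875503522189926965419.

179

7+5+4+6+7+4+6+3+0+6+2+4+7+5+2+5+8+7+5+5+0+3+5+2+2+1+8+9+9+2+6+9+6+5+4+1+9 = 179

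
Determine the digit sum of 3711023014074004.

37

3+7+1+1+0+2+3+0+1+4+0+7+4+0+0+4 = 37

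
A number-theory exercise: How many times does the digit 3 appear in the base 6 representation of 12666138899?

12666138899 in base 6 is 5452503151535.
The digit 3 appears 2 times.

2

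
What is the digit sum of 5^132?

5^132 = 183670992315982423120115083940975887159166493245638675235742454106002696789801120758056640625
Sum of its 93 digits: 406.

406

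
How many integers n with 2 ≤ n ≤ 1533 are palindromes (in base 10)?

The integers in [2, 1533] that are palindromes (in base 10): 2, 3, 4, 5, 6, 7, …, 1331, 1441.
112 qualify.

112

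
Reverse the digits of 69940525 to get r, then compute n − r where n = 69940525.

17435529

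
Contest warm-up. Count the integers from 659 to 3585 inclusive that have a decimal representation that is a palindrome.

60

The integers in [659, 3585] that have a decimal representation that is a palindrome: 666, 676, 686, 696, 707, 717, …, 3443, 3553.
60 qualify.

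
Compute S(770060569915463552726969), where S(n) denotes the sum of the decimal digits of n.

119

7+7+0+0+6+0+5+6+9+9+1+5+4+6+3+5+5+2+7+2+6+9+6+9 = 119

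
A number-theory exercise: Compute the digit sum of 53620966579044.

5+3+6+2+0+9+6+6+5+7+9+0+4+4 = 66

66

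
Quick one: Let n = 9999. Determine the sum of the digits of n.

36

9+9+9+9 = 36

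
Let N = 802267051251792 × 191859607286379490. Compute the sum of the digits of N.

120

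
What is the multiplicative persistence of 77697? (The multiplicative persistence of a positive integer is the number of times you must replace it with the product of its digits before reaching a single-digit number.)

3

77697 → 18522 → 160 → 0 (3 steps)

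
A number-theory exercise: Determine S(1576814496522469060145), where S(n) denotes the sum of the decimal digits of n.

95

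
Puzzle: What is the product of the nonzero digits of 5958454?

5×9×5×8×4×5×4 = 144000

144000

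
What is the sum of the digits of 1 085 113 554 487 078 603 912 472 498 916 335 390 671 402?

1+0+8+5+1+1+3+5+5+4+4+8+7+0+7+8+6+0+3+9+1+2+4+7+2+4+9+8+9+1+6+3+3+5+3+9+0+6+7+1+4+0+2 = 181

181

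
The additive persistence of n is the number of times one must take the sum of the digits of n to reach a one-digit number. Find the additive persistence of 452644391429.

2

452644391429 → 53 → 8 (2 steps)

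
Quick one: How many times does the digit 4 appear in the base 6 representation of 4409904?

4409904 in base 6 is 234304120.
The digit 4 appears 2 times.

2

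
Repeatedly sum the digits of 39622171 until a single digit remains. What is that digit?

4

3+9+6+2+2+1+7+1 = 31
3+1 = 4
(Equivalently, 39622171 mod 9 = 4.)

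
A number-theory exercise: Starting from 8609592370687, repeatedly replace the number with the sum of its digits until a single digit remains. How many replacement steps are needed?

2

8609592370687 → 70 → 7 (2 steps)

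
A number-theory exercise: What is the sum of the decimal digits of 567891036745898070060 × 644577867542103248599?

234

567891036745898070060 × 644577867542103248599 = 366049993461945174868896787487250498845940
Sum of its 42 digits: 234.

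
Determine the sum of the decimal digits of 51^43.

51^43 = 26638978799216943925229620320677441270528643682201713763191077428482384651
Sum of its 74 digits: 333.

333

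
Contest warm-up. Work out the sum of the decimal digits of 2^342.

523

2^342 = 8958978968711216842229769122273777112486581988938598139599956403855167484720643781523509973086428463104
Sum of its 103 digits: 523.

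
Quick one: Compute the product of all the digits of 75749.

8820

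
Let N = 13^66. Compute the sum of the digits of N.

13^66 = 33133037516798621392881499511582656606724154320695568102640872889340074409
Sum of its 74 digits: 325.

325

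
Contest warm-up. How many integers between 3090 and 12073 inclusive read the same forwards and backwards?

The integers in [3090, 12073] that read the same forwards and backwards: 3113, 3223, 3333, 3443, 3553, 3663, …, 11911, 12021.
90 qualify.

90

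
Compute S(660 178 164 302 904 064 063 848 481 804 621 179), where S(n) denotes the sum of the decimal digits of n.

147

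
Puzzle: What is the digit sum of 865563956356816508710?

8+6+5+5+6+3+9+5+6+3+5+6+8+1+6+5+0+8+7+1+0 = 103

103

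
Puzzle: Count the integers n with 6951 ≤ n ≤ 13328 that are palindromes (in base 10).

64

The integers in [6951, 13328] that are palindromes (in base 10): 6996, 7007, 7117, 7227, 7337, 7447, …, 13131, 13231.
64 qualify.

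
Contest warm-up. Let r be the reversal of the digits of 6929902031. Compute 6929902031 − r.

Reverse of 6929902031 is 1302099296.
6929902031 − 1302099296 = 5627802735

5627802735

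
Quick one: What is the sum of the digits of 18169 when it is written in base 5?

13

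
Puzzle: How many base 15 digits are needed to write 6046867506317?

11

6046867506317 in base 15 is A745D8164B2, which has 11 digits.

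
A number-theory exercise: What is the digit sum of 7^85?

7^85 = 681292175541205709486531011694243236571309860372760091522256581907552807
Sum of its 72 digits: 295.

295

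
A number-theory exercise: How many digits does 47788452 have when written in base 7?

47788452 in base 7 is 1120123635, which has 10 digits.

10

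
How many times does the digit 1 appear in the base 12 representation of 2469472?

3

2469472 in base 12 is 9B1114.
The digit 1 appears 3 times.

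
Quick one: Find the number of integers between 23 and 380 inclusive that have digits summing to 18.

The integers in [23, 380] that have digits summing to 18: 99, 189, 198, 279, 288, 297, 369, 378.
8 qualify.

8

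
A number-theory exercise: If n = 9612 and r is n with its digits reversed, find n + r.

Reverse of 9612 is 2169.
9612 + 2169 = 11781

11781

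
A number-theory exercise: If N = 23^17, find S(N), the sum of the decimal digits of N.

23^17 = 141050039560662968926103
Sum of its 24 digits: 92.

92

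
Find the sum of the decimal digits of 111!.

693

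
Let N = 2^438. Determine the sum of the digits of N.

568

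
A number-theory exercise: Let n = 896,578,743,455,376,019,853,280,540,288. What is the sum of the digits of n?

8+9+6+5+7+8+7+4+3+4+5+5+3+7+6+0+1+9+8+5+3+2+8+0+5+4+0+2+8+8 = 150

150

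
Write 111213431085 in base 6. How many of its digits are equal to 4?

111213431085 in base 6 is 123031333443433.
The digit 4 appears 3 times.

3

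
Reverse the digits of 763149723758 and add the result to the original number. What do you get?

1620477665125

Reverse of 763149723758 is 857327941367.
763149723758 + 857327941367 = 1620477665125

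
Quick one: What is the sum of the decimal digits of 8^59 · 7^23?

320

8^59 · 7^23 = 5242810407219895115470165218247466834288107831859267615257042387831095296
Sum of its 73 digits: 320.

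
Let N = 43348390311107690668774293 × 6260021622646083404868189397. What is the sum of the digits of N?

213

43348390311107690668774293 × 6260021622646083404868189397 = 271361860654436125964770403060745206092919052168771321
Sum of its 54 digits: 213.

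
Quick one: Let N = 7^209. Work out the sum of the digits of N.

796

7^209 = 422172910905251082898342892507708254420575225812469392211799592546100439414212081173038488709684817505454589853340690711478675172759132571155298594457803891890861791746265193607
Sum of its 177 digits: 796.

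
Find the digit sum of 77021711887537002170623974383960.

134

7+7+0+2+1+7+1+1+8+8+7+5+3+7+0+0+2+1+7+0+6+2+3+9+7+4+3+8+3+9+6+0 = 134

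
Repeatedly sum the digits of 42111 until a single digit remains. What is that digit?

9

4+2+1+1+1 = 9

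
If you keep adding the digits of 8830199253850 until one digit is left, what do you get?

8+8+3+0+1+9+9+2+5+3+8+5+0 = 61
6+1 = 7
(Equivalently, 8830199253850 mod 9 = 7.)

7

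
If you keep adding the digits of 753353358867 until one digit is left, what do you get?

9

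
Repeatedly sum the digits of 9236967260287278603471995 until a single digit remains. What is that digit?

9+2+3+6+9+6+7+2+6+0+2+8+7+2+7+8+6+0+3+4+7+1+9+9+5 = 128
1+2+8 = 11
1+1 = 2

2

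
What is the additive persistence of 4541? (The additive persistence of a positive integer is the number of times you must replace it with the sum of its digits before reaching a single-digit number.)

2

4541 → 14 → 5 (2 steps)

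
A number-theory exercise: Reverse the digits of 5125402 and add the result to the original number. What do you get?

7170617

Reverse of 5125402 is 2045215.
5125402 + 2045215 = 7170617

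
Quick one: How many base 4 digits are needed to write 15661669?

12

15661669 in base 4 is 323233221211, which has 12 digits.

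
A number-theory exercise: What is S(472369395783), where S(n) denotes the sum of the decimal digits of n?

4+7+2+3+6+9+3+9+5+7+8+3 = 66

66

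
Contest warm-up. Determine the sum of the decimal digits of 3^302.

3^302 = 1232023311527295383921934246438794843698173260628036928243321710705320974597491689344201855401200472494254359965381946385321614594891261971094009
Sum of its 145 digits: 621.

621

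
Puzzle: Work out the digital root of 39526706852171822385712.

1

3+9+5+2+6+7+0+6+8+5+2+1+7+1+8+2+2+3+8+5+7+1+2 = 100
1+0+0 = 1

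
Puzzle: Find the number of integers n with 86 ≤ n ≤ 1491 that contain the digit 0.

The integers in [86, 1491] that contain the digit 0: 90, 100, 101, 102, 103, 104, …, 1480, 1490.
348 qualify.

348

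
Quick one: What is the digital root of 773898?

6

7+7+3+8+9+8 = 42
4+2 = 6
(Equivalently, 773898 mod 9 = 6.)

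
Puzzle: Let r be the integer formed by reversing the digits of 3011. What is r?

1103

Reversing 3011 gives 1103.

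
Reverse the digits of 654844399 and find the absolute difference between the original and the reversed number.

338604057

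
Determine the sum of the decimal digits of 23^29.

173

23^29 = 3091058643093537522799545838540043339063
Sum of its 40 digits: 173.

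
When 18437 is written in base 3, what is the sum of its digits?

13

18437 in base 3 is 221021212.
Digit sum: 2+2+1+0+2+1+2+1+2 = 13.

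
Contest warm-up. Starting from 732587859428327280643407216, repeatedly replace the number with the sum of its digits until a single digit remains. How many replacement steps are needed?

2

732587859428327280643407216 → 123 → 6 (2 steps)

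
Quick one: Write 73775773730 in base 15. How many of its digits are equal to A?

73775773730 in base 15 is 1DBBD437A5.
The digit A appears 1 time.

1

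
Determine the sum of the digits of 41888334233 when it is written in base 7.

35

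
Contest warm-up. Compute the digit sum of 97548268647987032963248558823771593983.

9+7+5+4+8+2+6+8+6+4+7+9+8+7+0+3+2+9+6+3+2+4+8+5+5+8+8+2+3+7+7+1+5+9+3+9+8+3 = 210

210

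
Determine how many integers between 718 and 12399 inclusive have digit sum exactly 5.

66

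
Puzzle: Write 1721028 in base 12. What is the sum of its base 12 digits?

45

1721028 in base 12 is 6ABB70.
Digit sum: 6+10+11+11+7+0 = 45.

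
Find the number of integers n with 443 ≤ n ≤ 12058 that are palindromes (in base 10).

167

The integers in [443, 12058] that are palindromes (in base 10): 444, 454, 464, 474, 484, 494, …, 11911, 12021.
167 qualify.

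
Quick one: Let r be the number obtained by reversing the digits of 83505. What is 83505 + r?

Reverse of 83505 is 50538.
83505 + 50538 = 134043

134043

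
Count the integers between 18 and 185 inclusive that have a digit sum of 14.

10

The integers in [18, 185] that have a digit sum of 14: 59, 68, 77, 86, 95, 149, 158, 167, 176, 185.
10 qualify.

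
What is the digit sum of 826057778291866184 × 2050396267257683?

157

826057778291866184 × 2050396267257683 = 1693745785148817106620718081891672
Sum of its 34 digits: 157.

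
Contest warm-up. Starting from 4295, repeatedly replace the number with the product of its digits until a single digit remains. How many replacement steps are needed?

4295 → 360 → 0 (2 steps)

2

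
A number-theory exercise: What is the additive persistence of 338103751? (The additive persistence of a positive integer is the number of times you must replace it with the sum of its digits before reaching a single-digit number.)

2

338103751 → 31 → 4 (2 steps)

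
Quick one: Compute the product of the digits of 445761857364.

67737600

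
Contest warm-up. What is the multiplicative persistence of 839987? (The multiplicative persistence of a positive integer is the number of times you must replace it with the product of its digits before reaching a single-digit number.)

839987 → 108864 → 0 (2 steps)

2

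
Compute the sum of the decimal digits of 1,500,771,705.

33

1+5+0+0+7+7+1+7+0+5 = 33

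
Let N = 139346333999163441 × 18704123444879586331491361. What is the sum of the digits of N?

180

139346333999163441 × 18704123444879586331491361 = 2606351032711774323924904886158687918533201
Sum of its 43 digits: 180.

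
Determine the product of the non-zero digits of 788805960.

7×8×8×8×5×9×6 = 967680

967680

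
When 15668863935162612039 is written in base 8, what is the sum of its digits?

15668863935162612039 in base 8 is 1545627713553122774507.
Digit sum: 1+5+4+5+6+2+7+7+1+3+5+5+3+1+2+2+7+7+4+5+0+7 = 89.

89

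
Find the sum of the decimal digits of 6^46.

6^46 = 623673825204293256669089197883129856
Sum of its 36 digits: 180.

180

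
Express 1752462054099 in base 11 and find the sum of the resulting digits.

1752462054099 in base 11 is 616240163299.
Digit sum: 6+1+6+2+4+0+1+6+3+2+9+9 = 49.

49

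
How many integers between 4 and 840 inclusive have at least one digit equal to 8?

193

The integers in [4, 840] that have at least one digit equal to 8: 8, 18, 28, 38, 48, 58, …, 839, 840.
193 qualify.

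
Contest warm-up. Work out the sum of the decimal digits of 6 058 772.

35

6+0+5+8+7+7+2 = 35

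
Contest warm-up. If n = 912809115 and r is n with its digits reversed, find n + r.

1424717334

Reverse of 912809115 is 511908219.
912809115 + 511908219 = 1424717334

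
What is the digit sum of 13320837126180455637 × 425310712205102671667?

195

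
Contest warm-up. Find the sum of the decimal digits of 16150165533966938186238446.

1+6+1+5+0+1+6+5+5+3+3+9+6+6+9+3+8+1+8+6+2+3+8+4+4+6 = 119

119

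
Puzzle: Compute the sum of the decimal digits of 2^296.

391

2^296 = 127314748520905380391777855525586135065716774604121015664758778084648831235208544136462336
Sum of its 90 digits: 391.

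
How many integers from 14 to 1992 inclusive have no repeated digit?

The integers in [14, 1992] that have no repeated digit: 14, 15, 16, 17, 18, 19, …, 1986, 1987.
1230 qualify.

1230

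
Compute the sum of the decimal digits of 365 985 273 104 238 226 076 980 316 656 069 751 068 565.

191

3+6+5+9+8+5+2+7+3+1+0+4+2+3+8+2+2+6+0+7+6+9+8+0+3+1+6+6+5+6+0+6+9+7+5+1+0+6+8+5+6+5 = 191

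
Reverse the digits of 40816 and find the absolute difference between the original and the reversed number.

20988

Reverse of 40816 is 61804.
|40816 − 61804| = 20988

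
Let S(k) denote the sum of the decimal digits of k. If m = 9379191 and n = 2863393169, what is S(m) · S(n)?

1950

S(9379191) = 9+3+7+9+1+9+1 = 39.
S(2863393169) = 2+8+6+3+3+9+3+1+6+9 = 50.
39 · 50 = 1950.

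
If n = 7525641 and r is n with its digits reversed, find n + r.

Reverse of 7525641 is 1465257.
7525641 + 1465257 = 8990898

8990898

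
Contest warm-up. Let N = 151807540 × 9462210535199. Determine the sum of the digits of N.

151807540 × 9462210535199 = 1436434904310643600460
Sum of its 22 digits: 71.

71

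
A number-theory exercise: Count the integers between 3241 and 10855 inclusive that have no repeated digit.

The integers in [3241, 10855] that have no repeated digit: 3241, 3245, 3246, 3247, 3248, 3249, …, 10853, 10854.
3674 qualify.

3674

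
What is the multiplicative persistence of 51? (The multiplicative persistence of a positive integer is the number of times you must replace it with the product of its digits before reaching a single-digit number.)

1

51 → 5 (1 step)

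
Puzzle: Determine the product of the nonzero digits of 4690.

4×6×9 = 216

216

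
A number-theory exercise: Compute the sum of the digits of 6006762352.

37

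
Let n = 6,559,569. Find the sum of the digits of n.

45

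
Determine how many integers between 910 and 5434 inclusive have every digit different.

The integers in [910, 5434] that have every digit different: 910, 912, 913, 914, 915, 916, …, 5431, 5432.
2328 qualify.

2328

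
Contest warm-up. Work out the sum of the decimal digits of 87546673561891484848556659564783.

181

8+7+5+4+6+6+7+3+5+6+1+8+9+1+4+8+4+8+4+8+5+5+6+6+5+9+5+6+4+7+8+3 = 181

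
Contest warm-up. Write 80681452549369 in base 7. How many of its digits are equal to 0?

80681452549369 in base 7 is 22665020415165640.
The digit 0 appears 3 times.

3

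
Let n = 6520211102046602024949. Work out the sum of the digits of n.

66

6+5+2+0+2+1+1+1+0+2+0+4+6+6+0+2+0+2+4+9+4+9 = 66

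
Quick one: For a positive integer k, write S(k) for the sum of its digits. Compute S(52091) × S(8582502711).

663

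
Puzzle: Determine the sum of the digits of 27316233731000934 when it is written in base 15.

104

27316233731000934 in base 15 is E0807DD76A9809.
Digit sum: 14+0+8+0+7+13+13+7+6+10+9+8+0+9 = 104.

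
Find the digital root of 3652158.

3

3+6+5+2+1+5+8 = 30
3+0 = 3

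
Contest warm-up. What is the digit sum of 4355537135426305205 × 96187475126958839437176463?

209

4355537135426305205 × 96187475126958839437176463 = 418948119878363286087555173217281101680389915
Sum of its 45 digits: 209.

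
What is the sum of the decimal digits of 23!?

23! = 25852016738884976640000
Sum of its 23 digits: 99.

99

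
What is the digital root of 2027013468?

2+0+2+7+0+1+3+4+6+8 = 33
3+3 = 6

6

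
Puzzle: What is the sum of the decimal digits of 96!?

96! = 991677934870949689209571401541893801158183648651267795444376054838492222809091499987689476037000748982075094738965754305639874560000000000000000000000
Sum of its 150 digits: 648.

648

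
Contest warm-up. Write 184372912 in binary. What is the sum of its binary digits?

16

184372912 in base 2 is 1010111111010100111010110000.
Digit sum: 1+0+1+0+1+1+1+1+1+1+0+1+0+1+0+0+1+1+1+0+1+0+1+1+0+0+0+0 = 16.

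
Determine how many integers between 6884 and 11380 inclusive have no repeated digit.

The integers in [6884, 11380] that have no repeated digit: 6890, 6891, 6892, 6893, 6894, 6895, …, 10986, 10987.
1911 qualify.

1911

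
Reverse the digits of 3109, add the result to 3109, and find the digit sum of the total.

Reversal of 3109 is 9013; 3109 + 9013 = 12122.
Digit sum of 12122: 1+2+1+2+2 = 8.

8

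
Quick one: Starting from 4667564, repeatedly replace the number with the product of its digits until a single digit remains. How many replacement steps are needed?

2

4667564 → 120960 → 0 (2 steps)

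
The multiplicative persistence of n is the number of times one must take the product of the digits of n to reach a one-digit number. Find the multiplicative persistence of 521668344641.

2

521668344641 → 3317760 → 0 (2 steps)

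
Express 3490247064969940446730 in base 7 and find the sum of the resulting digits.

88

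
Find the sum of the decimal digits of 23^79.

473

23^79 = 377136916036719379357080255530026047930733649748554226841039586430617722050933700161527321714659968975035687
Sum of its 108 digits: 473.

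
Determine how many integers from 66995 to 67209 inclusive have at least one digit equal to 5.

40

The integers in [66995, 67209] that have at least one digit equal to 5: 66995, 67005, 67015, 67025, 67035, 67045, …, 67195, 67205.
40 qualify.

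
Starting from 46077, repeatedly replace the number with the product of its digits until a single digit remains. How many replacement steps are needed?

1

46077 → 0 (1 step)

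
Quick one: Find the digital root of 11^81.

The digital root of n equals n mod 9 (or 9 when 9 | n), so we need 11^81 mod 9.
11^81 ≡ 8 (mod 9), so the digital root is 8.

8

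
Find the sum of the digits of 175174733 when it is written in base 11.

53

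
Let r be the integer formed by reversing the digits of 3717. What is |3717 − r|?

Reverse of 3717 is 7173.
|3717 − 7173| = 3456

3456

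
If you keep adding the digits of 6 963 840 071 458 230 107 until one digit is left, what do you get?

6+9+6+3+8+4+0+0+7+1+4+5+8+2+3+0+1+0+7 = 74
7+4 = 11
1+1 = 2
(Equivalently, 6 963 840 071 458 230 107 mod 9 = 2.)

2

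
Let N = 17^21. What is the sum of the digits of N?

17^21 = 69091933913008732880827217
Sum of its 26 digits: 116.

116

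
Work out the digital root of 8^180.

1

The digital root of n equals n mod 9 (or 9 when 9 | n), so we need 8^180 mod 9.
8^180 ≡ 1 (mod 9), so the digital root is 1.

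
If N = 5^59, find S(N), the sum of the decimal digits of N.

5^59 = 173472347597680709441192448139190673828125
Sum of its 42 digits: 191.

191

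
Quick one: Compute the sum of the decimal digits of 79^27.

79^27 = 1721596871731553058546849392211992003843558871355759
Sum of its 52 digits: 244.

244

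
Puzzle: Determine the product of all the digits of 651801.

6×5×1×8×0×1 = 0

0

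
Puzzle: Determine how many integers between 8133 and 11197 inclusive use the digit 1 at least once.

The integers in [8133, 11197] that use the digit 1 at least once: 8133, 8134, 8135, 8136, 8137, 8138, …, 11196, 11197.
1688 qualify.

1688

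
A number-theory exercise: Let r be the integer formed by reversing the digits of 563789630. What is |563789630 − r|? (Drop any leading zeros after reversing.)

526802265

Reverse of 563789630 is 36987365.
|563789630 − 36987365| = 526802265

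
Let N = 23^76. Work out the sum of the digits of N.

23^76 = 30996705517935348019814272666230463378871837737203437728366860066624288818191312580054846857455409630561
Sum of its 104 digits: 472.

472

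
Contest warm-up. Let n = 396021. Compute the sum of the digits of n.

3+9+6+0+2+1 = 21

21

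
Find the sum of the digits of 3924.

18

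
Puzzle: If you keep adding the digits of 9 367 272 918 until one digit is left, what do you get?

9+3+6+7+2+7+2+9+1+8 = 54
5+4 = 9

9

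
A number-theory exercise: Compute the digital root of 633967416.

9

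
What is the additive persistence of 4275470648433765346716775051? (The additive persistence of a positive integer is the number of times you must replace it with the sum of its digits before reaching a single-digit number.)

3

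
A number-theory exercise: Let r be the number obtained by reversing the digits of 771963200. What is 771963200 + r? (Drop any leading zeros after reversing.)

Reverse of 771963200 is 2369177.
771963200 + 2369177 = 774332377

774332377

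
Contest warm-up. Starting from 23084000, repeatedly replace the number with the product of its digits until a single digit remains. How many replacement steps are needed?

23084000 → 0 (1 step)

1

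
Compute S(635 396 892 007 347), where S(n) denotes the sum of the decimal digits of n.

72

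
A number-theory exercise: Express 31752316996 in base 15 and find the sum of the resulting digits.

78

31752316996 in base 15 is C5C8B3DD1.
Digit sum: 12+5+12+8+11+3+13+13+1 = 78.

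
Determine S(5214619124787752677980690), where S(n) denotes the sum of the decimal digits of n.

123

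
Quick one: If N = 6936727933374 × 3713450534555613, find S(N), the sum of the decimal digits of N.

6936727933374 × 3713450534555613 = 25759196052254532938961728262
Sum of its 29 digits: 135.

135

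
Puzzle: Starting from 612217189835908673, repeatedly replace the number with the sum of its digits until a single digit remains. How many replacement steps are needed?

612217189835908673 → 86 → 14 → 5 (3 steps)

3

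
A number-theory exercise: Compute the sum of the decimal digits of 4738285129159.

4+7+3+8+2+8+5+1+2+9+1+5+9 = 64

64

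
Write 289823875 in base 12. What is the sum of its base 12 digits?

44

289823875 in base 12 is 8108A197.
Digit sum: 8+1+0+8+10+1+9+7 = 44.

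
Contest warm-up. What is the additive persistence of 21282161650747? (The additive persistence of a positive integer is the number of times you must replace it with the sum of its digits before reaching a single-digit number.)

2

21282161650747 → 52 → 7 (2 steps)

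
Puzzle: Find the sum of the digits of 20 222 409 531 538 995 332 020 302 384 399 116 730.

138

2+0+2+2+2+4+0+9+5+3+1+5+3+8+9+9+5+3+3+2+0+2+0+3+0+2+3+8+4+3+9+9+1+1+6+7+3+0 = 138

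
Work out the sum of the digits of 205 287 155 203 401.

45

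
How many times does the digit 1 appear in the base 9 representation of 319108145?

319108145 in base 9 is 736411065.
The digit 1 appears 2 times.

2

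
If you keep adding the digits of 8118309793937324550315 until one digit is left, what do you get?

6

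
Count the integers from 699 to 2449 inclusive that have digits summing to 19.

The integers in [699, 2449] that have digits summing to 19: 739, 748, 757, 766, 775, 784, …, 2395, 2449.
94 qualify.

94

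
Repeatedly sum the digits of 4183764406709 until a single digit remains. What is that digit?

4+1+8+3+7+6+4+4+0+6+7+0+9 = 59
5+9 = 14
1+4 = 5

5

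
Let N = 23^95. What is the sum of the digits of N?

23^95 = 2312833779424595518571890371063157173566902766648913627905937923013492798401100027166418903292964157477852965912389583783760471207
Sum of its 130 digits: 596.

596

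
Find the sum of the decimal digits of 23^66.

451

23^66 = 748233549237974650065756844797564034410647793858453279309526582999549343822862485852214289
Sum of its 90 digits: 451.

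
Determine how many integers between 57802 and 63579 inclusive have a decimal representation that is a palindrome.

58

The integers in [57802, 63579] that have a decimal representation that is a palindrome: 57875, 57975, 58085, 58185, 58285, 58385, …, 63436, 63536.
58 qualify.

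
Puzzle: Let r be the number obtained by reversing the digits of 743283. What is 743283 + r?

1125630

Reverse of 743283 is 382347.
743283 + 382347 = 1125630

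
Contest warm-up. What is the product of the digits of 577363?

13230

5×7×7×3×6×3 = 13230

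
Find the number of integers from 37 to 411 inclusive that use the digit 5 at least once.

73

The integers in [37, 411] that use the digit 5 at least once: 45, 50, 51, 52, 53, 54, …, 395, 405.
73 qualify.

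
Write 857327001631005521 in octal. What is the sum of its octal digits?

84

857327001631005521 in base 8 is 57456545663444215521.
Digit sum: 5+7+4+5+6+5+4+5+6+6+3+4+4+4+2+1+5+5+2+1 = 84.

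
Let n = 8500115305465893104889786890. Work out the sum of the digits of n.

8+5+0+0+1+1+5+3+0+5+4+6+5+8+9+3+1+0+4+8+8+9+7+8+6+8+9+0 = 131

131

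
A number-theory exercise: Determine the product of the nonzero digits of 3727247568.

3951360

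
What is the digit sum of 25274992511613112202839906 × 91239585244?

160

25274992511613112202839906 × 91239585244 = 2306079833804786210779148222371947064
Sum of its 37 digits: 160.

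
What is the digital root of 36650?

3+6+6+5+0 = 20
2+0 = 2
(Equivalently, 36650 mod 9 = 2.)

2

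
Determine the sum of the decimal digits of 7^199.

718

7^199 = 1494548327330622453574128515973830522831312650024319094278591440576446538203466035967768944987052007184723606893220902024866168620526227312592964895334259504948208017143
Sum of its 169 digits: 718.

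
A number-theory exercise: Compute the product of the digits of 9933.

9×9×3×3 = 729

729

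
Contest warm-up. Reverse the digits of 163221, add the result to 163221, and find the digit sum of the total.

30

Reversal of 163221 is 122361; 163221 + 122361 = 285582.
Digit sum of 285582: 2+8+5+5+8+2 = 30.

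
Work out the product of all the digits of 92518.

720

9×2×5×1×8 = 720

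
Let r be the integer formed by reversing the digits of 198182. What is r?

Reversing 198182 gives 281891.

281891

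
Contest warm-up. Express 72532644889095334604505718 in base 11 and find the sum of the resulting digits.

72532644889095334604505718 in base 11 is 740041781419141A186639995.
Digit sum: 7+4+0+0+4+1+7+8+1+4+1+9+1+4+1+10+1+8+6+6+3+9+9+9+5 = 118.

118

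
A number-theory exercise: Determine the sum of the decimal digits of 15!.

45

15! = 1307674368000
Sum of its 13 digits: 45.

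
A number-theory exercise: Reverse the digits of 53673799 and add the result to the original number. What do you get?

153411434

Reverse of 53673799 is 99737635.
53673799 + 99737635 = 153411434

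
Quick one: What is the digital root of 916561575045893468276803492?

7

9+1+6+5+6+1+5+7+5+0+4+5+8+9+3+4+6+8+2+7+6+8+0+3+4+9+2 = 133
1+3+3 = 7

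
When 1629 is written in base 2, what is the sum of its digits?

1629 in base 2 is 11001011101.
Digit sum: 1+1+0+0+1+0+1+1+1+0+1 = 7.

7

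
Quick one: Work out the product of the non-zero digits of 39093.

3×9×9×3 = 729

729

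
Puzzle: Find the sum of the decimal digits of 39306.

21

3+9+3+0+6 = 21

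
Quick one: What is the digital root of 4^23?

The digital root of n equals n mod 9 (or 9 when 9 | n), so we need 4^23 mod 9.
4^23 ≡ 7 (mod 9), so the digital root is 7.

7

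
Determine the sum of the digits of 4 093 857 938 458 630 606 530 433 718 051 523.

4+0+9+3+8+5+7+9+3+8+4+5+8+6+3+0+6+0+6+5+3+0+4+3+3+7+1+8+0+5+1+5+2+3 = 144

144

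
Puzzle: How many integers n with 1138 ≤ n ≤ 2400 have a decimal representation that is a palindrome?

12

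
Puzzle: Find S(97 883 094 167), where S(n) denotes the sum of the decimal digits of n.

62

9+7+8+8+3+0+9+4+1+6+7 = 62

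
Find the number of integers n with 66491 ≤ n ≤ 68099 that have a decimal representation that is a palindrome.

The integers in [66491, 68099] that have a decimal representation that is a palindrome: 66566, 66666, 66766, 66866, 66966, 67076, …, 67976, 68086.
16 qualify.

16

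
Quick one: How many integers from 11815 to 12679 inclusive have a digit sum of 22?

34

The integers in [11815, 12679] that have a digit sum of 22: 11839, 11848, 11857, 11866, 11875, 11884, …, 12667, 12676.
34 qualify.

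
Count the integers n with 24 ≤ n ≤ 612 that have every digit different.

The integers in [24, 612] that have every digit different: 24, 25, 26, 27, 28, 29, …, 610, 612.
439 qualify.

439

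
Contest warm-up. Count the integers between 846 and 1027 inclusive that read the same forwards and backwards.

The integers in [846, 1027] that read the same forwards and backwards: 848, 858, 868, 878, 888, 898, …, 999, 1001.
17 qualify.

17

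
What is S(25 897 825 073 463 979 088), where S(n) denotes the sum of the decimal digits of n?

2+5+8+9+7+8+2+5+0+7+3+4+6+3+9+7+9+0+8+8 = 110

110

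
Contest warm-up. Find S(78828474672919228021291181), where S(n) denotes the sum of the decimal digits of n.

7+8+8+2+8+4+7+4+6+7+2+9+1+9+2+2+8+0+2+1+2+9+1+1+8+1 = 119

119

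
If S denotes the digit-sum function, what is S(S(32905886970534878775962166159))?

12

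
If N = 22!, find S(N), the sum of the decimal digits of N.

22! = 1124000727777607680000
Sum of its 22 digits: 72.

72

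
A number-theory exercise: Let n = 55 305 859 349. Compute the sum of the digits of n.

5+5+3+0+5+8+5+9+3+4+9 = 56

56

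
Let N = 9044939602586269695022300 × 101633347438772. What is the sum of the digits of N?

185

9044939602586269695022300 × 101633347438772 = 919267489192358684655768315262424615600
Sum of its 39 digits: 185.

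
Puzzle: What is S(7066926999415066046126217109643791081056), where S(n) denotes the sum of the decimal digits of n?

7+0+6+6+9+2+6+9+9+9+4+1+5+0+6+6+0+4+6+1+2+6+2+1+7+1+0+9+6+4+3+7+9+1+0+8+1+0+5+6 = 174

174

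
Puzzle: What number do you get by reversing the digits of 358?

Reversing 358 gives 853.

853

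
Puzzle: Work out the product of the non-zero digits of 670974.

10584

6×7×9×7×4 = 10584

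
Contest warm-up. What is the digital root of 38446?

7

3+8+4+4+6 = 25
2+5 = 7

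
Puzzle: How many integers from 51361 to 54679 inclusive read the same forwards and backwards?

33

The integers in [51361, 54679] that read the same forwards and backwards: 51415, 51515, 51615, 51715, 51815, 51915, …, 54545, 54645.
33 qualify.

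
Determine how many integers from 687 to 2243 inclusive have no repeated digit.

The integers in [687, 2243] that have no repeated digit: 687, 689, 690, 691, 692, 693, …, 2197, 2198.
842 qualify.

842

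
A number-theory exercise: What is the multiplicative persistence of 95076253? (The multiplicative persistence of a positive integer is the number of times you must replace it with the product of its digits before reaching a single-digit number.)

1

95076253 → 0 (1 step)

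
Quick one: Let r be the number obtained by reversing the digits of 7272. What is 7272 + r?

9999

Reverse of 7272 is 2727.
7272 + 2727 = 9999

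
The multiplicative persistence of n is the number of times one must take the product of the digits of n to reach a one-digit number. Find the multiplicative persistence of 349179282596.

2

349179282596 → 58786560 → 0 (2 steps)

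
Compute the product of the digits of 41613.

72

4×1×6×1×3 = 72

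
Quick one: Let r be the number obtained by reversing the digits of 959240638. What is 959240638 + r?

1795283597

Reverse of 959240638 is 836042959.
959240638 + 836042959 = 1795283597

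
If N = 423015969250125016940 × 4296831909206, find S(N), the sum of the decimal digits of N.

163

423015969250125016940 × 4296831909206 = 1817628514777641264692483291949640
Sum of its 34 digits: 163.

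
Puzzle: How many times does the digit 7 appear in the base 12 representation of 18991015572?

18991015572 in base 12 is 3820077070.
The digit 7 appears 3 times.

3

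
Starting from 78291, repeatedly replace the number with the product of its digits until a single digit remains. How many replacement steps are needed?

2

78291 → 1008 → 0 (2 steps)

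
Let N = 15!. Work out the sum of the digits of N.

45

15! = 1307674368000
Sum of its 13 digits: 45.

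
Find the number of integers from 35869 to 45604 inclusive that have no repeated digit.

2914

The integers in [35869, 45604] that have no repeated digit: 35869, 35870, 35871, 35872, 35874, 35876, …, 45602, 45603.
2914 qualify.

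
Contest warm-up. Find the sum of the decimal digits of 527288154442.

5+2+7+2+8+8+1+5+4+4+4+2 = 52

52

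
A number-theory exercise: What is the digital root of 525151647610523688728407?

5+2+5+1+5+1+6+4+7+6+1+0+5+2+3+6+8+8+7+2+8+4+0+7 = 103
1+0+3 = 4
(Equivalently, 525151647610523688728407 mod 9 = 4.)

4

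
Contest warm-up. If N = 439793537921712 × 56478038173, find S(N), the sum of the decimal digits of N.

439793537921712 × 56478038173 = 24838676222981173421512176
Sum of its 26 digits: 108.

108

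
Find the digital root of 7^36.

The digital root of n equals n mod 9 (or 9 when 9 | n), so we need 7^36 mod 9.
7^36 ≡ 1 (mod 9), so the digital root is 1.

1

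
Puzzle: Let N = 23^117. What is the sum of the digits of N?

23^117 = 2099697900880111780612874579046384971121280921205556667872438286436289288241533475908372710840807983799864713718934796766070341262407620554769043038216722154103
Sum of its 160 digits: 719.

719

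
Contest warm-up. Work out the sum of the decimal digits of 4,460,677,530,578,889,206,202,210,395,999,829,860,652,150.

198

4+4+6+0+6+7+7+5+3+0+5+7+8+8+8+9+2+0+6+2+0+2+2+1+0+3+9+5+9+9+9+8+2+9+8+6+0+6+5+2+1+5+0 = 198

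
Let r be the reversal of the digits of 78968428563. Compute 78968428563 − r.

Reverse of 78968428563 is 36582486987.
78968428563 − 36582486987 = 42385941576

42385941576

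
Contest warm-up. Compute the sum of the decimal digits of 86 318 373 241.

8+6+3+1+8+3+7+3+2+4+1 = 46

46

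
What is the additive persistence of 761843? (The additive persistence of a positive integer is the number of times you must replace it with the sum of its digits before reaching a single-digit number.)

761843 → 29 → 11 → 2 (3 steps)

3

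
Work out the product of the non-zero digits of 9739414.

9×7×3×9×4×1×4 = 27216

27216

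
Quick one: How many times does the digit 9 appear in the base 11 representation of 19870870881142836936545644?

19870870881142836936545644 in base 11 is 2021186877A94508066A1A607.
The digit 9 appears 1 time.

1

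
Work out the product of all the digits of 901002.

9×0×1×0×0×2 = 0

0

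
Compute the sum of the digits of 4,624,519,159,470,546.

72

4+6+2+4+5+1+9+1+5+9+4+7+0+5+4+6 = 72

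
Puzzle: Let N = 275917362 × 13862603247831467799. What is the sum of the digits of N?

135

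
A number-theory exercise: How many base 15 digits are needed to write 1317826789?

8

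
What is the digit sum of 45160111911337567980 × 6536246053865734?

141

45160111911337567980 × 6536246053865734 = 295177603272615108985344101017597320
Sum of its 36 digits: 141.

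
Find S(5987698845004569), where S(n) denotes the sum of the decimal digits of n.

93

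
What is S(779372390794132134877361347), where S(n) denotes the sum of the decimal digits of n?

127

7+7+9+3+7+2+3+9+0+7+9+4+1+3+2+1+3+4+8+7+7+3+6+1+3+4+7 = 127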